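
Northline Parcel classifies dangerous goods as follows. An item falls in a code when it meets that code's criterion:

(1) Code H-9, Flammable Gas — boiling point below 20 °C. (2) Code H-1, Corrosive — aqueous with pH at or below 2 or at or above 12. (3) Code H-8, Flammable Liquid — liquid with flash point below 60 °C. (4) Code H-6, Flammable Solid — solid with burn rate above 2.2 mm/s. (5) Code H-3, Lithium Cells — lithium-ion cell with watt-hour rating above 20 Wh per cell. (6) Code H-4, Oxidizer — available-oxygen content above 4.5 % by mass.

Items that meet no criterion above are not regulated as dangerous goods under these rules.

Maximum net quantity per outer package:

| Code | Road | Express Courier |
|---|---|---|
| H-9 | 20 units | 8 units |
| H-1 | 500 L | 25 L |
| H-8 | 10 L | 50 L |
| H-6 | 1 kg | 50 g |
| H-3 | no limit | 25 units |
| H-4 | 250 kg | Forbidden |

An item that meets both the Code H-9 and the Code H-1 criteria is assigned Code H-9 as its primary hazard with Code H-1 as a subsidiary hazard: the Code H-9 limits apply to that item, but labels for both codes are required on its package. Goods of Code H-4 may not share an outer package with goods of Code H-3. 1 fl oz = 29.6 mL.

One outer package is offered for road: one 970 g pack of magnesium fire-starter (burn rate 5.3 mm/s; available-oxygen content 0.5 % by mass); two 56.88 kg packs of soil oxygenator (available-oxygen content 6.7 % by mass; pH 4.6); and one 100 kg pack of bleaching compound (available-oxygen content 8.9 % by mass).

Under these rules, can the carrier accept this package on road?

Magnesium fire-starter: burn rate 5.3 mm/s > 2.2 mm/s → Code H-6 (Flammable Solid).
The soil oxygenator has available-oxygen content 6.7 % by mass, which is > 4.5 % by mass, so it is Code H-4 (Oxidizer).
Bleaching compound: available-oxygen content 8.9 % by mass > 4.5 % by mass → Code H-4 (Oxidizer).
Code H-4 net quantity: (two 56.88 kg packs = 113.76 kg) + 100 kg = 213.76 kg.
That is within the Code H-4 road limit of 250 kg.
Code H-6 quantity: 970 g.
That is within the Code H-6 road limit of 1 kg.
The segregation rule (Code H-4 with Code H-3) does not apply to Code H-4 with Code H-6.
Every hazard code is within its road limit and no segregation rule is violated.

Yes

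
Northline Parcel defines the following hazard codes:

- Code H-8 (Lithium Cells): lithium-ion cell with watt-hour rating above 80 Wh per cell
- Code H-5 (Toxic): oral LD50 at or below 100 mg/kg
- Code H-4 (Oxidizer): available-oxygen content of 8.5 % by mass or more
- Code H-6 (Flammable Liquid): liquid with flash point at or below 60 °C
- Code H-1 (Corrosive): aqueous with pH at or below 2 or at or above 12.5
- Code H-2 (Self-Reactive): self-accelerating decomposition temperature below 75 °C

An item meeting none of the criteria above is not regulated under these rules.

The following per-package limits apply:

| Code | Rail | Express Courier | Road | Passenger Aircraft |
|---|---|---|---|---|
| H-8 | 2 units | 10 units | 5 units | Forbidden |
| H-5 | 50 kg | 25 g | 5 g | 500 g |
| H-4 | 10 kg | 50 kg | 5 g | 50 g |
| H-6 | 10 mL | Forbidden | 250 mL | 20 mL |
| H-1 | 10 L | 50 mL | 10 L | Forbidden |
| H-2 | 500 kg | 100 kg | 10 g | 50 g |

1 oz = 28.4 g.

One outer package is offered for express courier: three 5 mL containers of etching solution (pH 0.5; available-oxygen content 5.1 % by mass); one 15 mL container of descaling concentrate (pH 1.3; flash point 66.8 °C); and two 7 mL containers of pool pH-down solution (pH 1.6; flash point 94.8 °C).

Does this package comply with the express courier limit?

Yes

The etching solution has pH 0.5, which is ≤ 2, so it is Code H-1 (Corrosive).
pH 1.3 meets the Code H-1 criterion (Corrosive), so the descaling concentrate is Code H-1.
pH 1.6 meets the Code H-1 criterion (Corrosive), so the pool pH-down solution is Code H-1.
Total Code H-1: (three 5 mL containers = 15 mL) + 15 mL + (two 7 mL containers = 14 mL) = 44 mL.
44 mL ≤ 50 mL (express courier limit, Code H-1) — within limit.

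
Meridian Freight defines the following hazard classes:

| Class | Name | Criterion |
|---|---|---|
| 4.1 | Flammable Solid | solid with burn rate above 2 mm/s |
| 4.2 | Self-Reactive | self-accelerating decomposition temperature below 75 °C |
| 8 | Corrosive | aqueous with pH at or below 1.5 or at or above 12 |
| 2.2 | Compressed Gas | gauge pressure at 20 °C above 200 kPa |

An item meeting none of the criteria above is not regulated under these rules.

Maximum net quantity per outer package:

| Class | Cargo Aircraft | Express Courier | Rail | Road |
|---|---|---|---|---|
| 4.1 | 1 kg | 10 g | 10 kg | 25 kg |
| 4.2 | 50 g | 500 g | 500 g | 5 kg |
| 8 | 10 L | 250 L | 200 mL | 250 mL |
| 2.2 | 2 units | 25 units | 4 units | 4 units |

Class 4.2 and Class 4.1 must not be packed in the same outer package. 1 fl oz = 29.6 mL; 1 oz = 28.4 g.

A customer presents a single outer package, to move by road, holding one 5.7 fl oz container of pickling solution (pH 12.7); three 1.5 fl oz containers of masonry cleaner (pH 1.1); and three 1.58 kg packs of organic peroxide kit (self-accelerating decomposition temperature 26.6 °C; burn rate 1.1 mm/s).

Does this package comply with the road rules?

No

pH 12.7 meets the Class 8 criterion (Corrosive), so the pickling solution is Class 8.
Masonry cleaner: pH 1.1 ≤ 1.5 → Class 8 (Corrosive).
Organic peroxide kit: self-accelerating decomposition temperature 26.6 °C < 75 °C → Class 4.2 (Self-Reactive).
Total Class 8: (one 5.7 fl oz container = 168.72 mL) + (three 1.5 fl oz containers = 133.2 mL) = 301.92 mL.
That exceeds the Class 8 road limit of 250 mL.
Class 4.2 quantity: three 1.58 kg packs = 4.74 kg.
4.74 kg is within the road limit of 5 kg for Class 4.2.
The segregation rule (Class 4.2 with Class 4.1) does not apply to Class 8 with Class 4.2.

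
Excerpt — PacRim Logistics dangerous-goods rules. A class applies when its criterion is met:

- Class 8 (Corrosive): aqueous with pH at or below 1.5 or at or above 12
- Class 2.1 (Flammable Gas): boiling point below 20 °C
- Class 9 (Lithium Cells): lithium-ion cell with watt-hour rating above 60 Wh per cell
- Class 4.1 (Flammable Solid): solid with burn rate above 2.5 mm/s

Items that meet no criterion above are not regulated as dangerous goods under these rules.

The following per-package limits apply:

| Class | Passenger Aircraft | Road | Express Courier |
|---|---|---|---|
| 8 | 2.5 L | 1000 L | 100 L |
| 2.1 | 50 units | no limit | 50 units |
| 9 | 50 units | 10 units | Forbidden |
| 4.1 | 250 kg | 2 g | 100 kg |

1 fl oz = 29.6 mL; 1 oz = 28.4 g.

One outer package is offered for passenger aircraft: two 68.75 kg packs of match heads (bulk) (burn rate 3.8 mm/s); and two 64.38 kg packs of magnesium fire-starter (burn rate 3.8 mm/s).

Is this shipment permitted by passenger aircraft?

The match heads (bulk) have burn rate 3.8 mm/s, which is > 2.5 mm/s, so they are Class 4.1 (Flammable Solid).
The magnesium fire-starter has burn rate 3.8 mm/s, which is > 2.5 mm/s, so it is Class 4.1 (Flammable Solid).
Class 4.1 net quantity: (two 68.75 kg packs = 137.5 kg) + (two 64.38 kg packs = 128.76 kg) = 266.26 kg.
266.26 kg exceeds the passenger aircraft limit of 250 kg for Class 4.1.

No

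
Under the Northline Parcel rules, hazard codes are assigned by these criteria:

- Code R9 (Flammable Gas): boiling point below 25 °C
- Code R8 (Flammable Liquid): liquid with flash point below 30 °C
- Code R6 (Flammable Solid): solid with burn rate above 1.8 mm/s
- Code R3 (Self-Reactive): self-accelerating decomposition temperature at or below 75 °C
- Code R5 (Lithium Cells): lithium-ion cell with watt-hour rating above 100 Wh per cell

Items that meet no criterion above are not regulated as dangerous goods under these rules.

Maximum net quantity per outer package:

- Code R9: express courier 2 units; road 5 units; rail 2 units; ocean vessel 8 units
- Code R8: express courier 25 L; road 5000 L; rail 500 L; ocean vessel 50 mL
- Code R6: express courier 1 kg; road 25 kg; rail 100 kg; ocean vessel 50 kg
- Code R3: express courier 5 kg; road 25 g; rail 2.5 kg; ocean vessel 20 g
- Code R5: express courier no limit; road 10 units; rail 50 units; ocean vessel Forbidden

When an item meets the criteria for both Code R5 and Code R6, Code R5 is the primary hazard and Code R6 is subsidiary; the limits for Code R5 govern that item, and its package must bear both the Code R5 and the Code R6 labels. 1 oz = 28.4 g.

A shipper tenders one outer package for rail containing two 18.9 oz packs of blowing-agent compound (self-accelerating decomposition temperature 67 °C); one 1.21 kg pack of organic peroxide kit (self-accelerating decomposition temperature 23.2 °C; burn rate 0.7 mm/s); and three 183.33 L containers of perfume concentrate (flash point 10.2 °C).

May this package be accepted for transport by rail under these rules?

No

With self-accelerating decomposition temperature 67 °C (≤ 75 °C), the blowing-agent compound falls in Code R3.
Self-accelerating decomposition temperature 23.2 °C meets the Code R3 criterion (Self-Reactive), so the organic peroxide kit is Code R3.
The perfume concentrate has flash point 10.2 °C, which is < 30 °C, so it is Code R8 (Flammable Liquid).
Code R8 quantity: three 183.33 L containers = 549.99 L.
549.99 L exceeds the rail limit of 500 L for Code R8.
Total Code R3: (two 18.9 oz packs = 1073.52 g) + 1.21 kg = 2283.52 g.
That is within the Code R3 rail limit of 2.5 kg.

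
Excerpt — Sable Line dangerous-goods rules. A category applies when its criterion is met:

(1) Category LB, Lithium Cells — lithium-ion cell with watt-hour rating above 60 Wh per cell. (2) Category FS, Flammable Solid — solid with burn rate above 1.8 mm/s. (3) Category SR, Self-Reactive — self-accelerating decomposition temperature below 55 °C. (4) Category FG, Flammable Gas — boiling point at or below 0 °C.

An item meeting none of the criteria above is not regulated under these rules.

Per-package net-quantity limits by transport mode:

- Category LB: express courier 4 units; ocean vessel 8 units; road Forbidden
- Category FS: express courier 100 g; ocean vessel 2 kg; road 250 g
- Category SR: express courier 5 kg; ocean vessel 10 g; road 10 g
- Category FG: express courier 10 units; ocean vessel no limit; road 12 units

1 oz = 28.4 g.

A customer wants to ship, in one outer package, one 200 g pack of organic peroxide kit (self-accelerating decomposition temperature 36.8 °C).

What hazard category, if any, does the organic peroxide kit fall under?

The organic peroxide kit has self-accelerating decomposition temperature 36.8 °C, which is < 55 °C, so it is Category SR (Self-Reactive).

Category SR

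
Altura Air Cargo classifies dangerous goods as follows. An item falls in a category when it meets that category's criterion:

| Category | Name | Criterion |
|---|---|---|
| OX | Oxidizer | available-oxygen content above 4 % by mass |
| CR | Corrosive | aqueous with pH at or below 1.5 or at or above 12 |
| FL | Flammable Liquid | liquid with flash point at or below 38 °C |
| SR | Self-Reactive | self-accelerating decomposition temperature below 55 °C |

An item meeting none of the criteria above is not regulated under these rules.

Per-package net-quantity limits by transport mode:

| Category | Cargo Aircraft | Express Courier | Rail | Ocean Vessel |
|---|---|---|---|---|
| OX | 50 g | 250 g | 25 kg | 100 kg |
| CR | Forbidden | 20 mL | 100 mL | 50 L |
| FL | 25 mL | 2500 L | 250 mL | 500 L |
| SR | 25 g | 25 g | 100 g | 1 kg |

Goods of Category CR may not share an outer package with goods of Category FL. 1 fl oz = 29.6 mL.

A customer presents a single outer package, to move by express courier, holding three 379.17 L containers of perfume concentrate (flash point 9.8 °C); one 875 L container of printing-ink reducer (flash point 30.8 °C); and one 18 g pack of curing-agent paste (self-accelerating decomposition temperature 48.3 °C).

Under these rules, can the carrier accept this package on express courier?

Yes

The perfume concentrate has flash point 9.8 °C, which is ≤ 38 °C, so it is Category FL (Flammable Liquid).
Flash point 30.8 °C meets the Category FL criterion (Flammable Liquid), so the printing-ink reducer is Category FL.
Curing-agent paste: self-accelerating decomposition temperature 48.3 °C < 55 °C → Category SR (Self-Reactive).
Category FL net quantity: (three 379.17 L containers = 1137.51 L) + 875 L = 2012.51 L.
2012.51 L ≤ 2500 L (express courier limit, Category FL) — within limit.
Category SR quantity: 18 g.
18 g is within the express courier limit of 25 g for Category SR.
The segregation rule (Category CR with Category FL) does not apply to Category FL with Category SR.
Every hazard category is within its express courier limit and no segregation rule is violated.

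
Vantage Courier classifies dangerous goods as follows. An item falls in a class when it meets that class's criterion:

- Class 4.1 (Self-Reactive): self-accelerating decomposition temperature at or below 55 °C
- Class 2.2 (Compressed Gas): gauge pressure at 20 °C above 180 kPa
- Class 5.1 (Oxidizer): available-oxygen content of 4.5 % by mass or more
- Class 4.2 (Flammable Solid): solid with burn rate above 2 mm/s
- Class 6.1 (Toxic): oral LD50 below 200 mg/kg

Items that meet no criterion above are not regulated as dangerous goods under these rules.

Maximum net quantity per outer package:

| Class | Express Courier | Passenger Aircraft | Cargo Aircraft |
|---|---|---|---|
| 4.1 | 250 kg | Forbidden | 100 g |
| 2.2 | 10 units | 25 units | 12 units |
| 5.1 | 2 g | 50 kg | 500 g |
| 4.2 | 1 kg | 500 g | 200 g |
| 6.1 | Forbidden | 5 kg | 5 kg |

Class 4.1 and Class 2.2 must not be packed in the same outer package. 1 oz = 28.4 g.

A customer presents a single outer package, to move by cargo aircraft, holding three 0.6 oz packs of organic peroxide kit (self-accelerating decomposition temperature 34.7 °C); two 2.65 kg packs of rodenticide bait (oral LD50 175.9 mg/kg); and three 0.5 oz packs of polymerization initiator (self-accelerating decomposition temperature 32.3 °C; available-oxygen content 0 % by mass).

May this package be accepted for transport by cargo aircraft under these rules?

The organic peroxide kit has self-accelerating decomposition temperature 34.7 °C, which is ≤ 55 °C, so it is Class 4.1 (Self-Reactive).
Rodenticide bait: oral LD50 175.9 mg/kg < 200 mg/kg → Class 6.1 (Toxic).
The polymerization initiator has self-accelerating decomposition temperature 32.3 °C, which is ≤ 55 °C, so it is Class 4.1 (Self-Reactive).
Class 4.1 net quantity: (three 0.6 oz packs = 51.12 g) + (three 0.5 oz packs = 42.6 g) = 93.72 g.
93.72 g is within the cargo aircraft limit of 100 g for Class 4.1.
Class 6.1 quantity: two 2.65 kg packs = 5.3 kg.
That exceeds the Class 6.1 cargo aircraft limit of 5 kg.
The segregation rule (Class 4.1 with Class 2.2) does not apply to Class 4.1 with Class 6.1.

No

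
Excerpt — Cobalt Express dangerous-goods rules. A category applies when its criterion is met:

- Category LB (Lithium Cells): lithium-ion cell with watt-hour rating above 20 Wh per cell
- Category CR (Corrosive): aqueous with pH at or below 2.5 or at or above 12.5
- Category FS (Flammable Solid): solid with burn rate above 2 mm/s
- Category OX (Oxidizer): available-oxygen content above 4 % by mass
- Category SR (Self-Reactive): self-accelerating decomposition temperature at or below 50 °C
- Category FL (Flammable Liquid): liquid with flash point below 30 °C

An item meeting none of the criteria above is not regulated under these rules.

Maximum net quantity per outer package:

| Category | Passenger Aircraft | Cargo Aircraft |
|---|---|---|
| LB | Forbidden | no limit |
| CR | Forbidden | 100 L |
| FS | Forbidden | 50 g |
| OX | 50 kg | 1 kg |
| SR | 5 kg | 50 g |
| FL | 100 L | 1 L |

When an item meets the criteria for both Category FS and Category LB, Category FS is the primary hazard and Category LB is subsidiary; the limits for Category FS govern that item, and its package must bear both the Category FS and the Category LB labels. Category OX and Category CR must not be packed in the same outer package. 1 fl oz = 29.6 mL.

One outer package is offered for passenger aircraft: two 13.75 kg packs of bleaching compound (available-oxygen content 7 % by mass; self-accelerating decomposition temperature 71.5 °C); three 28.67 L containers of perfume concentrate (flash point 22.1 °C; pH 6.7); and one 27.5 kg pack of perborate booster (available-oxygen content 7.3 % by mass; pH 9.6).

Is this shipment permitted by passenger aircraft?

No

Bleaching compound: available-oxygen content 7 % by mass > 4 % by mass → Category OX (Oxidizer).
Flash point 22.1 °C meets the Category FL criterion (Flammable Liquid), so the perfume concentrate is Category FL.
Perborate booster: available-oxygen content 7.3 % by mass > 4 % by mass → Category OX (Oxidizer).
Category OX net quantity: (two 13.75 kg packs = 27.5 kg) + 27.5 kg = 55 kg.
55 kg exceeds the passenger aircraft limit of 50 kg for Category OX.
Category FL quantity: three 28.67 L containers = 86.01 L.
86.01 L ≤ 100 L (passenger aircraft limit, Category FL) — within limit.
The segregation rule (Category OX with Category CR) does not apply to Category OX with Category FL.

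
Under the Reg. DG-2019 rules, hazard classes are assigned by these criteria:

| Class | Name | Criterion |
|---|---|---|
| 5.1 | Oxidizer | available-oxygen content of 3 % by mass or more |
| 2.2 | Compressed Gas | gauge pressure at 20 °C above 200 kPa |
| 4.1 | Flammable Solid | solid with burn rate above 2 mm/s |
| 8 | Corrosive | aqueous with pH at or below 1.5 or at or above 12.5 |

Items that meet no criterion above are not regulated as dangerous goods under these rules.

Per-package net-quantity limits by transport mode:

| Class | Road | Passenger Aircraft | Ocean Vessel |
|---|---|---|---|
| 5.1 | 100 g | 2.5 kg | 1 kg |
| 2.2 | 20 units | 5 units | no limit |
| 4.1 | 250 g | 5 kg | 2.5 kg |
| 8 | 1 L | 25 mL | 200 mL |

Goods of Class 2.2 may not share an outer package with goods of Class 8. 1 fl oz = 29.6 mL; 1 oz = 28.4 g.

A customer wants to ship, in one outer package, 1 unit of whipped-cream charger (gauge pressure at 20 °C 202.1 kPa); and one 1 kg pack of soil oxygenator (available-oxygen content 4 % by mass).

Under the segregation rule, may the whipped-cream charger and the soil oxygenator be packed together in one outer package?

Yes

The whipped-cream charger has gauge pressure at 20 °C 202.1 kPa, which is > 200 kPa, so it is Class 2.2 (Compressed Gas).
Available-oxygen content 4 % by mass meets the Class 5.1 criterion (Oxidizer), so the soil oxygenator is Class 5.1.
No segregation rule bars Class 2.2 with Class 5.1.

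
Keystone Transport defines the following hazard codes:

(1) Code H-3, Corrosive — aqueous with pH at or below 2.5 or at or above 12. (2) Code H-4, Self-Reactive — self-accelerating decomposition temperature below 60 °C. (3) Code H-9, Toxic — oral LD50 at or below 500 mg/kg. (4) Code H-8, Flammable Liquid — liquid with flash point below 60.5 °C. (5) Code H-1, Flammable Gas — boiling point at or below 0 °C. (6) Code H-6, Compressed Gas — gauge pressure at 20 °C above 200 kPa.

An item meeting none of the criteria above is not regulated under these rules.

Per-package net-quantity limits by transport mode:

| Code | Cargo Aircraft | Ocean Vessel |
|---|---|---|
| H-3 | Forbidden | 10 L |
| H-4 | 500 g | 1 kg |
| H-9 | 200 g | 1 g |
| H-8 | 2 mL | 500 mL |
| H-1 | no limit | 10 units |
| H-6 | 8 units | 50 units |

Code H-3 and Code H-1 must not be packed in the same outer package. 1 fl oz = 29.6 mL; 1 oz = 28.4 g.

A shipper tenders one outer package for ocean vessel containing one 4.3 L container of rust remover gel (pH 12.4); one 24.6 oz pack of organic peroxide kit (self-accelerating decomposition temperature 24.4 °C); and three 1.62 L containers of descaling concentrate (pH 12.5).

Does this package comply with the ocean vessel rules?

Yes

pH 12.4 meets the Code H-3 criterion (Corrosive), so the rust remover gel is Code H-3.
With self-accelerating decomposition temperature 24.4 °C (< 60 °C), the organic peroxide kit falls in Code H-4.
With pH 12.5 (≥ 12), the descaling concentrate falls in Code H-3.
Code H-3 net quantity: 4.3 L + (three 1.62 L containers = 4.86 L) = 9.16 L.
9.16 L is within the ocean vessel limit of 10 L for Code H-3.
Code H-4 quantity: one 24.6 oz pack = 698.64 g.
That is within the Code H-4 ocean vessel limit of 1 kg.
The segregation rule (Code H-3 with Code H-1) does not apply to Code H-3 with Code H-4.
Every hazard code is within its ocean vessel limit and no segregation rule is violated.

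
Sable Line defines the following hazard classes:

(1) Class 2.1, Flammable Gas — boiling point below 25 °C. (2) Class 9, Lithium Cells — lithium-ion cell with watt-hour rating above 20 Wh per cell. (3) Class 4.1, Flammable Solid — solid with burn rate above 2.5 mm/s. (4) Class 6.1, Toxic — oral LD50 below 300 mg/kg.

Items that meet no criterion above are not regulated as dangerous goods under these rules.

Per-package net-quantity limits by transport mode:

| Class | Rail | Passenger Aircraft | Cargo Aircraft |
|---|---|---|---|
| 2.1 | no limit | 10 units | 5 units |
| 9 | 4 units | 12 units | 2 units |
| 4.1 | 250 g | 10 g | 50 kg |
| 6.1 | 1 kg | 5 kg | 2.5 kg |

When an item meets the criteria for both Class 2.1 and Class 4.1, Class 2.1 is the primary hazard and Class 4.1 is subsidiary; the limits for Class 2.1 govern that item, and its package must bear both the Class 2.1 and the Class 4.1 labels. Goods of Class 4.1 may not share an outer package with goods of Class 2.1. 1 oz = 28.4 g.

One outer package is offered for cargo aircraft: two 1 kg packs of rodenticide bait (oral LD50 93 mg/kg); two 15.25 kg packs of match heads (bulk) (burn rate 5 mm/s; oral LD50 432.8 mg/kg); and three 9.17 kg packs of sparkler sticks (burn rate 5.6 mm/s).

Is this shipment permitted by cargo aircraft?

Rodenticide bait: oral LD50 93 mg/kg < 300 mg/kg → Class 6.1 (Toxic).
The match heads (bulk) have burn rate 5 mm/s, which is > 2.5 mm/s, so they are Class 4.1 (Flammable Solid).
The sparkler sticks have burn rate 5.6 mm/s, which is > 2.5 mm/s, so they are Class 4.1 (Flammable Solid).
Total Class 4.1: (two 15.25 kg packs = 30.5 kg) + (three 9.17 kg packs = 27.51 kg) = 58.01 kg.
58.01 kg > 50 kg (cargo aircraft limit, Class 4.1) — over the limit.
Class 6.1 quantity: two 1 kg packs = 2 kg.
2 kg is within the cargo aircraft limit of 2.5 kg for Class 6.1.
The segregation rule (Class 4.1 with Class 2.1) does not apply to Class 4.1 with Class 6.1.

No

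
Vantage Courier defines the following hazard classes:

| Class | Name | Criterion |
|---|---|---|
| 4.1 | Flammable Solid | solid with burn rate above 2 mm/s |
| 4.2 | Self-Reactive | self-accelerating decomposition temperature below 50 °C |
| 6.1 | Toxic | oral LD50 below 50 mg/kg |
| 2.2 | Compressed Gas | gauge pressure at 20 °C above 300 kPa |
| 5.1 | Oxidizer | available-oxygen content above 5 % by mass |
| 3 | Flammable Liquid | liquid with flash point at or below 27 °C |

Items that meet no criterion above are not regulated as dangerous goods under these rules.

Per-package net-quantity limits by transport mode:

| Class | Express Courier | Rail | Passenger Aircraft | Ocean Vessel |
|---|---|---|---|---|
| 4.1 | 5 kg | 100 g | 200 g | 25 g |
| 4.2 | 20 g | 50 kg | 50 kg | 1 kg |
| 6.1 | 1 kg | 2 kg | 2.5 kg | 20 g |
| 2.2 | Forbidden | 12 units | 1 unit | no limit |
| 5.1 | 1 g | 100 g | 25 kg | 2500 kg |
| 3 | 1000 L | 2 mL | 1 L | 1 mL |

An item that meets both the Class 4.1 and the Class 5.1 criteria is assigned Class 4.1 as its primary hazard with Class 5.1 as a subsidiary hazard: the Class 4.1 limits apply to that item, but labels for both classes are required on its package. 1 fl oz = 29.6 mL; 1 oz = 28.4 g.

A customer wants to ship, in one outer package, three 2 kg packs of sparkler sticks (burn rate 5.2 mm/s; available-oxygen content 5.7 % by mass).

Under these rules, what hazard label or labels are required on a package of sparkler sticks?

Class 4.1 and 5.1

Sparkler sticks: burn rate 5.2 mm/s > 2 mm/s → Class 4.1 (Flammable Solid).
Available-oxygen content 5.7 % by mass meets the Class 5.1 criterion (Oxidizer), so the sparkler sticks are Class 5.1.
By the precedence rule Class 4.1 is primary and Class 5.1 is subsidiary, and that rule requires both labels on the package.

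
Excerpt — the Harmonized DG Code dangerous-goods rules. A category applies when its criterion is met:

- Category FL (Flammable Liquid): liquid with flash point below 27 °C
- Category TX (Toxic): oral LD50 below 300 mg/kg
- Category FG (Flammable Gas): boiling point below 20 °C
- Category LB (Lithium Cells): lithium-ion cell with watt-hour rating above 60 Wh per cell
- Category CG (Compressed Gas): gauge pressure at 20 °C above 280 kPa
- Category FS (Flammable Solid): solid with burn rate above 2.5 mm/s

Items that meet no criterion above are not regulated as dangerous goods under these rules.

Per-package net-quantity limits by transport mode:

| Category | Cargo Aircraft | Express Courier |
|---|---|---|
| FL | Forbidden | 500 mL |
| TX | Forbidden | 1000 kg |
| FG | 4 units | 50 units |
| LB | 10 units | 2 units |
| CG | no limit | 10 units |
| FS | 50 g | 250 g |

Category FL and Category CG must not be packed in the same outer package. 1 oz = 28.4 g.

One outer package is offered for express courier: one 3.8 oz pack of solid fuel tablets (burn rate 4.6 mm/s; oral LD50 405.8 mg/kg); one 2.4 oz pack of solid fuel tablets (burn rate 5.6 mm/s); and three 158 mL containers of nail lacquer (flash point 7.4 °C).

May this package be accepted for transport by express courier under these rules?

Yes

The solid fuel tablets have burn rate 4.6 mm/s, which is > 2.5 mm/s, so they are Category FS (Flammable Solid).
Burn rate 5.6 mm/s meets the Category FS criterion (Flammable Solid), so the solid fuel tablets are Category FS.
Flash point 7.4 °C meets the Category FL criterion (Flammable Liquid), so the nail lacquer is Category FL.
Category FL quantity: three 158 mL containers = 474 mL.
474 mL ≤ 500 mL (express courier limit, Category FL) — within limit.
Category FS net quantity: (one 3.8 oz pack = 107.92 g) + (one 2.4 oz pack = 68.16 g) = 176.08 g.
176.08 g ≤ 250 g (express courier limit, Category FS) — within limit.
The segregation rule (Category FL with Category CG) does not apply to Category FL with Category FS.
Every hazard category is within its express courier limit and no segregation rule is violated.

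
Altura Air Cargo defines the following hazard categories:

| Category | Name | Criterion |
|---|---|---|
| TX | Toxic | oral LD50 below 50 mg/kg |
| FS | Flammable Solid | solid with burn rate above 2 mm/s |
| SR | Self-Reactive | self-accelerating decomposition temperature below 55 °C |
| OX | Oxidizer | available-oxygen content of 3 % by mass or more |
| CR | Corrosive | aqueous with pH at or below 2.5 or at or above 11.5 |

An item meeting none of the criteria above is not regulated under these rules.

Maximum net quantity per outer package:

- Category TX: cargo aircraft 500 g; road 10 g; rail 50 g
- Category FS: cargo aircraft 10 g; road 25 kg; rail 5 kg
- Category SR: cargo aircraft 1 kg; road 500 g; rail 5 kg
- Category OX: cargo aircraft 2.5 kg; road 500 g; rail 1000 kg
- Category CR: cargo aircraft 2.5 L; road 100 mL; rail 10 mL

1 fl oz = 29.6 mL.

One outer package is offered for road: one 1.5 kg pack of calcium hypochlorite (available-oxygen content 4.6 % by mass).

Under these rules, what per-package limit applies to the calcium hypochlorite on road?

500 g

The calcium hypochlorite has available-oxygen content 4.6 % by mass, which is ≥ 3 % by mass, so it is Category OX (Oxidizer).
The road limit for Category OX is 500 g.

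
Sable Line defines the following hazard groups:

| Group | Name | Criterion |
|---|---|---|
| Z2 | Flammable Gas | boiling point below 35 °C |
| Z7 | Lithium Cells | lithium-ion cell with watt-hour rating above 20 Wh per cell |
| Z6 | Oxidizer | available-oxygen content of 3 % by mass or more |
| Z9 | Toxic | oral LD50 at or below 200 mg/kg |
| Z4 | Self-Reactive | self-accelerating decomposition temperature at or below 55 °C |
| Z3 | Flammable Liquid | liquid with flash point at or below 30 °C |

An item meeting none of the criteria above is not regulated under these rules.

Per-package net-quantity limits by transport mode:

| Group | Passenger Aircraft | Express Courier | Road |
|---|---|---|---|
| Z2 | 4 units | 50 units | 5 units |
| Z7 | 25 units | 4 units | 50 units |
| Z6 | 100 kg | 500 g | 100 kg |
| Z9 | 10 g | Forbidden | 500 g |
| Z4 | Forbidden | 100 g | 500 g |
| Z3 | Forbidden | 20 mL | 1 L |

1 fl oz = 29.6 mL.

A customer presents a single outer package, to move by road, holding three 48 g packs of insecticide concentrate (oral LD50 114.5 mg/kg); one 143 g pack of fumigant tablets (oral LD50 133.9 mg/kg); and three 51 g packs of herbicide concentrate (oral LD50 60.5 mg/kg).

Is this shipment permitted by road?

Yes

Oral LD50 114.5 mg/kg meets the Group Z9 criterion (Toxic), so the insecticide concentrate is Group Z9.
The fumigant tablets have oral LD50 133.9 mg/kg, which is ≤ 200 mg/kg, so they are Group Z9 (Toxic).
The herbicide concentrate has oral LD50 60.5 mg/kg, which is ≤ 200 mg/kg, so it is Group Z9 (Toxic).
Group Z9 net quantity: (three 48 g packs = 144 g) + 143 g + (three 51 g packs = 153 g) = 440 g.
440 g ≤ 500 g (road limit, Group Z9) — within limit.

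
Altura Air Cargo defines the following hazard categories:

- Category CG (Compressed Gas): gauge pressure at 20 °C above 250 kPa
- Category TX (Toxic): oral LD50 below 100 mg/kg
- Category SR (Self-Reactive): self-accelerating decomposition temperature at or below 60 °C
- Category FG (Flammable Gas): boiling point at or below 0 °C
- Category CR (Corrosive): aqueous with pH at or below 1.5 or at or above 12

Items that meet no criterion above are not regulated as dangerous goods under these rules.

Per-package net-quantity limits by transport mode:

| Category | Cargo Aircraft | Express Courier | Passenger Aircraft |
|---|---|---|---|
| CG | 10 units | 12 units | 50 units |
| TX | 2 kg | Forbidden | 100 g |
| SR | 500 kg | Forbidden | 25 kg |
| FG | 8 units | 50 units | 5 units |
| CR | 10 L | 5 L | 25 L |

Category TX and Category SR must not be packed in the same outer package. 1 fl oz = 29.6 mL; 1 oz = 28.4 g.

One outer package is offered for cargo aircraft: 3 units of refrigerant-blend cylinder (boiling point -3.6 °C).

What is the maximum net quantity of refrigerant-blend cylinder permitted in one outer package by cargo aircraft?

8 units

Boiling point -3.6 °C meets the Category FG criterion (Flammable Gas), so the refrigerant-blend cylinder is Category FG.
The cargo aircraft limit for Category FG is 8 units.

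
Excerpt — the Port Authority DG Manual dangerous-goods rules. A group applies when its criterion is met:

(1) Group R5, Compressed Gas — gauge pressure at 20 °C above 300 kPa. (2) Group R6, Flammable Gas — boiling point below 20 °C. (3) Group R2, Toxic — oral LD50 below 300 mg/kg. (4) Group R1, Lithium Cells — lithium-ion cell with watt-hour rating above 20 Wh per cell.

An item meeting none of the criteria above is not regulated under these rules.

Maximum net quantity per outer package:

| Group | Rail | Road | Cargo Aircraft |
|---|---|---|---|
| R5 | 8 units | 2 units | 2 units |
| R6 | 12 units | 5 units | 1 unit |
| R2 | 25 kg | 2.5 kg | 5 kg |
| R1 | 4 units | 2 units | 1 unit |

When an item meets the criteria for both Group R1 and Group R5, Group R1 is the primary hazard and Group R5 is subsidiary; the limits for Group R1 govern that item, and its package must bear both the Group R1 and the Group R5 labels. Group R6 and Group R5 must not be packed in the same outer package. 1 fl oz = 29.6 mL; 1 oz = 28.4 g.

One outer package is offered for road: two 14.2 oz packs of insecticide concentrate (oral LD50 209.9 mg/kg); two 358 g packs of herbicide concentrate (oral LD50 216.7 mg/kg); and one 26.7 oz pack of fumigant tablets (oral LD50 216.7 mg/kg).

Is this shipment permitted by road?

The insecticide concentrate has oral LD50 209.9 mg/kg, which is < 300 mg/kg, so it is Group R2 (Toxic).
The herbicide concentrate has oral LD50 216.7 mg/kg, which is < 300 mg/kg, so it is Group R2 (Toxic).
The fumigant tablets have oral LD50 216.7 mg/kg, which is < 300 mg/kg, so they are Group R2 (Toxic).
Total Group R2: (two 14.2 oz packs = 806.56 g) + (two 358 g packs = 716 g) + (one 26.7 oz pack = 758.28 g) = 2280.84 g.
That is within the Group R2 road limit of 2.5 kg.

Yes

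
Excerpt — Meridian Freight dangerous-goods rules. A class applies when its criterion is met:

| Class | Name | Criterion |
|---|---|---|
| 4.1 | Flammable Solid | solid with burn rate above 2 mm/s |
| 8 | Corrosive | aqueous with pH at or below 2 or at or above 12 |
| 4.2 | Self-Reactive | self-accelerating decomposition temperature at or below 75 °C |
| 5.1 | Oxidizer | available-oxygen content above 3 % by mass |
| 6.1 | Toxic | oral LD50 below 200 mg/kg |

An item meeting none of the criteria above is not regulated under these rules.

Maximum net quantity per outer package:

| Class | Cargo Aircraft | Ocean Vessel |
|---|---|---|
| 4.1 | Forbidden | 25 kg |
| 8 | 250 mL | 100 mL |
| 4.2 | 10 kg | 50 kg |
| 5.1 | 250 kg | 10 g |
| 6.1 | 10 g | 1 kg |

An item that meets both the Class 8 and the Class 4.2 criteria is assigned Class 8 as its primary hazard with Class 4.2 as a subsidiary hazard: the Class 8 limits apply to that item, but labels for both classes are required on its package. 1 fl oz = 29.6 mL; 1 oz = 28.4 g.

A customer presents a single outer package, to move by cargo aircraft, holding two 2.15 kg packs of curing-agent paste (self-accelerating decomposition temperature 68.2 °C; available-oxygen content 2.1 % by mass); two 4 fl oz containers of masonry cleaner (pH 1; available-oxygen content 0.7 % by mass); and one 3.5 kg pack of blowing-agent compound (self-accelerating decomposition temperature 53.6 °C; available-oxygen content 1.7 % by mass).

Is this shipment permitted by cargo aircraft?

With self-accelerating decomposition temperature 68.2 °C (≤ 75 °C), the curing-agent paste falls in Class 4.2.
pH 1 meets the Class 8 criterion (Corrosive), so the masonry cleaner is Class 8.
Blowing-agent compound: self-accelerating decomposition temperature 53.6 °C ≤ 75 °C → Class 4.2 (Self-Reactive).
Class 8 quantity: two 4 fl oz containers = 236.8 mL.
That is within the Class 8 cargo aircraft limit of 250 mL.
Total Class 4.2: (two 2.15 kg packs = 4.3 kg) + 3.5 kg = 7.8 kg.
7.8 kg ≤ 10 kg (cargo aircraft limit, Class 4.2) — within limit.
Every hazard class is within its cargo aircraft limit and no segregation rule is violated.

Yes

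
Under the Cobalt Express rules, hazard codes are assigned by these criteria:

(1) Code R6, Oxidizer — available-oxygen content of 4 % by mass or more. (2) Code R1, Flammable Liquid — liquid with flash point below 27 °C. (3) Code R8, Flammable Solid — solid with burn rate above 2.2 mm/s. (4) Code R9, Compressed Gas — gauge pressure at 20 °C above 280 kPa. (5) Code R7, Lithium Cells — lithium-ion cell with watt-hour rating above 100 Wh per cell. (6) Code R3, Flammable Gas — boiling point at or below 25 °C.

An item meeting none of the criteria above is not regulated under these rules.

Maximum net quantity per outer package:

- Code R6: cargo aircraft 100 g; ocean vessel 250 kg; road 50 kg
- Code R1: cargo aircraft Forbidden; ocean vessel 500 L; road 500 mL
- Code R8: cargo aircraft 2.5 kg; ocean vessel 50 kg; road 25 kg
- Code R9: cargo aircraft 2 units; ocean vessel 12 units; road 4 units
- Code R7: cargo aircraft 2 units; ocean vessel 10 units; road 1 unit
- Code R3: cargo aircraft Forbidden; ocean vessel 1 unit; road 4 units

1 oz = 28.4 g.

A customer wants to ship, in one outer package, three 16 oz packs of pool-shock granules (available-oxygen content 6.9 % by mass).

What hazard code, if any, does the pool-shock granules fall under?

Code R6

The pool-shock granules have available-oxygen content 6.9 % by mass, which is ≥ 4 % by mass, so they are Code R6 (Oxidizer).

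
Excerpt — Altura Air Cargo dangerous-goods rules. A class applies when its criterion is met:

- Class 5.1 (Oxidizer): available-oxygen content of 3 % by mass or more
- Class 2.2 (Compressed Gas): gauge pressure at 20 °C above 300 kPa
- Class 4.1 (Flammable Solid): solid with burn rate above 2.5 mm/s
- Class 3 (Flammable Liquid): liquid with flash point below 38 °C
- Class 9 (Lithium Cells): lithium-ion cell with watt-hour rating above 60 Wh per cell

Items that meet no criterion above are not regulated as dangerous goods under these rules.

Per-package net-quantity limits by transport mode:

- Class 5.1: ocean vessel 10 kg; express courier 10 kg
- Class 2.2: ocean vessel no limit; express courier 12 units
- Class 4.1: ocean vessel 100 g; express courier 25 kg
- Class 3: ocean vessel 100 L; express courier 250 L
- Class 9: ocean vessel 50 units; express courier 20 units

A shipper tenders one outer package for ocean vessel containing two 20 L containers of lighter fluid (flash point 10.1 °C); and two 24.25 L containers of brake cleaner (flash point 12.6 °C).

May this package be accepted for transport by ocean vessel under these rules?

Yes

Lighter fluid: flash point 10.1 °C < 38 °C → Class 3 (Flammable Liquid).
Flash point 12.6 °C meets the Class 3 criterion (Flammable Liquid), so the brake cleaner is Class 3.
Total Class 3: (two 20 L containers = 40 L) + (two 24.25 L containers = 48.5 L) = 88.5 L.
88.5 L ≤ 100 L (ocean vessel limit, Class 3) — within limit.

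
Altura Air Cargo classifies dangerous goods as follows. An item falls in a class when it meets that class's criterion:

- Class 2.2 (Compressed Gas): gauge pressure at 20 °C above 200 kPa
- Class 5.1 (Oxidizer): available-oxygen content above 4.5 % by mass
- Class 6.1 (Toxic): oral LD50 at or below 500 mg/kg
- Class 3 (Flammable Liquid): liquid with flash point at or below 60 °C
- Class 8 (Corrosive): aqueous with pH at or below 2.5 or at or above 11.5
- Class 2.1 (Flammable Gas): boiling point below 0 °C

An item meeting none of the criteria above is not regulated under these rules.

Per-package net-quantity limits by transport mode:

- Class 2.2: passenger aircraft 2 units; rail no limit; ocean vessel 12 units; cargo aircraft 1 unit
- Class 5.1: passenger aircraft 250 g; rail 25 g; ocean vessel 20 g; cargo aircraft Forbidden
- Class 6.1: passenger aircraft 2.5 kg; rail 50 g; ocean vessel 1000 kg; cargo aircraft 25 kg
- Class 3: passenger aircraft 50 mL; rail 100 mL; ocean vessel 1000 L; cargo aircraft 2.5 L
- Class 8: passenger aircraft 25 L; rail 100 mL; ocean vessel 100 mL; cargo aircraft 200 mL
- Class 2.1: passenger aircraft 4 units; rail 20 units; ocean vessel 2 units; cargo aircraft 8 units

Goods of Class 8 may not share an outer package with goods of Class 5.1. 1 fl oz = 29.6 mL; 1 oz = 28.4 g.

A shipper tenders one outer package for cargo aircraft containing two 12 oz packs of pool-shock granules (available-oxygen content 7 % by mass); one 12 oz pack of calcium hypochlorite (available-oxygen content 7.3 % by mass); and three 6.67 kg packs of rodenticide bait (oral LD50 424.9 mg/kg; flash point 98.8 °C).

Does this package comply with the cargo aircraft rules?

The pool-shock granules have available-oxygen content 7 % by mass, which is > 4.5 % by mass, so they are Class 5.1 (Oxidizer).
The calcium hypochlorite has available-oxygen content 7.3 % by mass, which is > 4.5 % by mass, so it is Class 5.1 (Oxidizer).
With oral LD50 424.9 mg/kg (≤ 500 mg/kg), the rodenticide bait falls in Class 6.1.
Total Class 5.1: (two 12 oz packs = 681.6 g) + (one 12 oz pack = 340.8 g) = 1022.4 g.
Class 5.1 is Forbidden by cargo aircraft.
Class 6.1 quantity: three 6.67 kg packs = 20.01 kg.
That is within the Class 6.1 cargo aircraft limit of 25 kg.
The segregation rule (Class 8 with Class 5.1) does not apply to Class 5.1 with Class 6.1.

No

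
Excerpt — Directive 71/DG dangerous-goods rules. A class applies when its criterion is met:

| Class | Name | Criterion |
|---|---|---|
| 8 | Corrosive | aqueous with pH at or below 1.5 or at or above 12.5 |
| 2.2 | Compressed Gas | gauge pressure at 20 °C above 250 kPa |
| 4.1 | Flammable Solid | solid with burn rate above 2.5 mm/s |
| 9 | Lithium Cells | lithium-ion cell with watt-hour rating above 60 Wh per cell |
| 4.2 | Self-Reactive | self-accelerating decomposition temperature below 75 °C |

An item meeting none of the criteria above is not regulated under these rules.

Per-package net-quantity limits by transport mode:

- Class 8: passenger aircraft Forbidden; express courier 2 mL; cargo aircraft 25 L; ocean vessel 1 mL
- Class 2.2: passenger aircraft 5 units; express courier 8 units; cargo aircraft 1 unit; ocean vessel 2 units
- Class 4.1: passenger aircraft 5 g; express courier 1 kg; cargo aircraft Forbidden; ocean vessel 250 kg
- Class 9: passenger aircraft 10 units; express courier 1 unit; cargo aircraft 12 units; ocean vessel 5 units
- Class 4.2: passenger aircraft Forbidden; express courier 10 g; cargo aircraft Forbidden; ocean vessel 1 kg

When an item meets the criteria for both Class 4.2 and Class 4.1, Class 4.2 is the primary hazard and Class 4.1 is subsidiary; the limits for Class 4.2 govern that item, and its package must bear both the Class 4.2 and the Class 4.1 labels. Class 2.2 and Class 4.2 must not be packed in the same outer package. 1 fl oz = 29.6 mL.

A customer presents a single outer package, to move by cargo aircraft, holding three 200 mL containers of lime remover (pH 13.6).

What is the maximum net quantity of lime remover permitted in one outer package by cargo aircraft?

Lime remover: pH 13.6 ≥ 12.5 → Class 8 (Corrosive).
The cargo aircraft limit for Class 8 is 25 L.

25 L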